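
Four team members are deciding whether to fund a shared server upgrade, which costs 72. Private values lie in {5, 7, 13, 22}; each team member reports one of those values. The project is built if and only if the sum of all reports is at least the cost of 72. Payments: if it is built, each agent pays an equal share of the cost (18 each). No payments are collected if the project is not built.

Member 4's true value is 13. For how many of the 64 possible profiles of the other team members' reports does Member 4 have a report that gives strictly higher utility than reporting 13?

Others report (22, 22, 22): truth gives -5; report 5 gives 0 > -5. Violating.
Others report (5, 5, 5): truth gives 0; no alternative beats it.
Others report (5, 5, 7): truth gives 0; no alternative beats it.
(Checking all 64 profiles: 1 has a profitable deviation, 63 do not.)

1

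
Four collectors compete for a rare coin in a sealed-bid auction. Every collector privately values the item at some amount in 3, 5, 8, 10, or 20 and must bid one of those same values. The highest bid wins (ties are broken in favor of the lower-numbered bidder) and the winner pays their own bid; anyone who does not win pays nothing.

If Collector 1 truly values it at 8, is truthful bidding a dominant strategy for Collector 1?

No

Consider the case where Collector 2 bids 3, Collector 3 bids 3 and Collector 4 bids 3.
Truthful bid 8: wins, pays 8, utility 8 - 8 = 0.
Bid 3 instead: wins, pays 3, utility 8 - 3 = 5.
Since 5 > 0, bidding 3 is strictly better here, so truthful bidding is not dominant.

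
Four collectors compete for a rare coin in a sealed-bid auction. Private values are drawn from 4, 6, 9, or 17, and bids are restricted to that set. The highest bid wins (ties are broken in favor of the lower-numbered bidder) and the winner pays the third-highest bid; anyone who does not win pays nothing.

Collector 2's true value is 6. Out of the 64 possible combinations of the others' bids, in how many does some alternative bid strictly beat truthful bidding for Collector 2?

6

Others bid (4, 4, 9): truth gives 0; bid 9 gives 2 > 0. Violating.
Others bid (4, 4, 17): truth gives 0; bid 17 gives 2 > 0. Violating.
Others bid (4, 9, 4): truth gives 0; bid 9 gives 2 > 0. Violating.
Others bid (4, 17, 4): truth gives 0; bid 17 gives 2 > 0. Violating.
Others bid (4, 4, 4): truth gives 2; no alternative beats it.
Others bid (4, 4, 6): truth gives 2; no alternative beats it.
(Checking all 64 profiles: 6 have a profitable deviation, 58 do not.)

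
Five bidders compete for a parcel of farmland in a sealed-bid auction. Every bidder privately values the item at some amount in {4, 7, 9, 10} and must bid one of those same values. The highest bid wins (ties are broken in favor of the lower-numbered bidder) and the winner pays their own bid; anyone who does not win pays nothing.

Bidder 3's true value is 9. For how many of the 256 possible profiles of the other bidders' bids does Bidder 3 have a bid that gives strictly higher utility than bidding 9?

4

Others bid (4, 4, 4, 4): truth gives 0; bid 7 gives 2 > 0. Violating.
Others bid (4, 4, 4, 7): truth gives 0; bid 7 gives 2 > 0. Violating.
Others bid (4, 4, 7, 4): truth gives 0; bid 7 gives 2 > 0. Violating.
Others bid (4, 4, 7, 7): truth gives 0; bid 7 gives 2 > 0. Violating.
Others bid (4, 4, 4, 9): truth gives 0; no alternative beats it.
Others bid (4, 4, 4, 10): truth gives 0; no alternative beats it.
(Checking all 256 profiles: 4 have a profitable deviation, 252 do not.)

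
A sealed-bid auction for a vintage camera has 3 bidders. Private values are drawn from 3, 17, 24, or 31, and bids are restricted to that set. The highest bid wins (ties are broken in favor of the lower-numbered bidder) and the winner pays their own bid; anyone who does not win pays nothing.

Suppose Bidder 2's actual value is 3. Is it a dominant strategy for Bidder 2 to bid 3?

Check each profile of the others' bids and compare truth against every alternative bid.
Others bid (3, 3): truth gives 0, best alternative gives -14.
Others bid (3, 17): truth gives 0, best alternative gives -14.
Others bid (3, 24): truth gives 0, best alternative gives 0.
Others bid (3, 31): truth gives 0, best alternative gives 0.
Others bid (17, 3): truth gives 0, best alternative gives 0.
Others bid (17, 17): truth gives 0, best alternative gives 0.
(Remaining 10 profiles checked similarly; truth is weakly best in each.)
In every case the truthful bid is at least as good as any alternative, so it is a dominant strategy.

Yes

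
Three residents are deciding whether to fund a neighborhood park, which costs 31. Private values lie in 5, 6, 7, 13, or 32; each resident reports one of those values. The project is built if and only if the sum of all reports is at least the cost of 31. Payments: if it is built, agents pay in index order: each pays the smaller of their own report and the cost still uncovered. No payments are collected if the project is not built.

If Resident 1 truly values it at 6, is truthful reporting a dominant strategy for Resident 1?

No

Consider the case where Resident 2 reports 5 and Resident 3 reports 32.
Truthful report 6: project built, pays 6, utility 6 - 6 = 0.
Report 5 instead: project built, pays 5, utility 6 - 5 = 1.
Since 1 > 0, reporting 5 is strictly better here, so truthful reporting is not dominant.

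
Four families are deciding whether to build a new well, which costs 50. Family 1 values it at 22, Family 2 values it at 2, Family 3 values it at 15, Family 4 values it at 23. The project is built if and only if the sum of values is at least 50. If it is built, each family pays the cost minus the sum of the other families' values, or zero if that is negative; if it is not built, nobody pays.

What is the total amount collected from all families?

Total value 62 ≥ cost 50, so it is built.
Family 1: others sum to 40; max(0, 50 - 40) = 10.
Family 2: others sum to 60; max(0, 50 - 60) = 0.
Family 3: others sum to 47; max(0, 50 - 47) = 3.
Family 4: others sum to 39; max(0, 50 - 39) = 11.
Total collected = 10 + 0 + 3 + 11 = 24.

24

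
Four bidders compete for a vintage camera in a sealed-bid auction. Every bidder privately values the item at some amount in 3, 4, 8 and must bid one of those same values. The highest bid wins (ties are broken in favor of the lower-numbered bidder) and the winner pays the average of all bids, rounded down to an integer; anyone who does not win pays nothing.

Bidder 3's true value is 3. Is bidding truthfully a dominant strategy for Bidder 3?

Check each profile of the others' bids and compare truth against every alternative bid.
Others bid (3, 3, 3): truth gives 0, best alternative gives 0.
Others bid (3, 3, 4): truth gives 0, best alternative gives 0.
Others bid (3, 3, 8): truth gives 0, best alternative gives 0.
Others bid (3, 4, 3): truth gives 0, best alternative gives 0.
Others bid (3, 4, 4): truth gives 0, best alternative gives 0.
Others bid (3, 4, 8): truth gives 0, best alternative gives 0.
(Remaining 21 profiles checked similarly; truth is weakly best in each.)
In every case the truthful bid is at least as good as any alternative, so it is a dominant strategy.

Yes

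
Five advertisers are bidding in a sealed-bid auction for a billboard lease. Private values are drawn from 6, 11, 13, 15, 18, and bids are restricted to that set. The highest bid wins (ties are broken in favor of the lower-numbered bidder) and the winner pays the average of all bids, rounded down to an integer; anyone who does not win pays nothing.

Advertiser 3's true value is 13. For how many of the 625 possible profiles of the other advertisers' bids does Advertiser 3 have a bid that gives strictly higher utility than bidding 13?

Others bid (6, 6, 6, 15): truth gives 0; bid 15 gives 4 > 0. Violating.
Others bid (6, 6, 6, 18): truth gives 0; bid 18 gives 3 > 0. Violating.
Others bid (6, 6, 11, 15): truth gives 0; bid 15 gives 3 > 0. Violating.
Others bid (6, 6, 11, 18): truth gives 0; bid 18 gives 2 > 0. Violating.
Others bid (6, 6, 6, 6): truth gives 6; no alternative beats it.
Others bid (6, 6, 6, 11): truth gives 5; no alternative beats it.
(Checking all 625 profiles: 148 have a profitable deviation, 477 do not.)

148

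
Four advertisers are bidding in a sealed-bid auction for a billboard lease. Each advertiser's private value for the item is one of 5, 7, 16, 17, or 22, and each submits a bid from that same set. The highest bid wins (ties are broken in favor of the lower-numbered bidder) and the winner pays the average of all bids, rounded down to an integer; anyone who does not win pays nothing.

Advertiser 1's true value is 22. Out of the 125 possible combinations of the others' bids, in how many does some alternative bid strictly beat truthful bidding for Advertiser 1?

Others bid (5, 5, 5): truth gives 13; bid 5 gives 17 > 13. Violating.
Others bid (5, 5, 7): truth gives 13; bid 7 gives 16 > 13. Violating.
Others bid (5, 5, 16): truth gives 10; bid 16 gives 12 > 10. Violating.
Others bid (5, 5, 17): truth gives 10; bid 17 gives 11 > 10. Violating.
Others bid (5, 5, 22): truth gives 9; no alternative beats it.
Others bid (5, 7, 22): truth gives 8; no alternative beats it.
(Checking all 125 profiles: 64 have a profitable deviation, 61 do not.)

64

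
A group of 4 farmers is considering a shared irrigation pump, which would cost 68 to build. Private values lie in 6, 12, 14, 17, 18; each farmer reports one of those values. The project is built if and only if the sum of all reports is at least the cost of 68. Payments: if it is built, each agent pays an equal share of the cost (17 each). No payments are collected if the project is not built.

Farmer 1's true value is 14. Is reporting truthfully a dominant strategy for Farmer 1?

No

Consider the case where Farmer 2 reports 18, Farmer 3 reports 18 and Farmer 4 reports 18.
Truthful report 14: project built, pays 17, utility 14 - 17 = -3.
Report 6 instead: project not built, utility 0.
Since 0 > -3, reporting 6 is strictly better here, so truthful reporting is not dominant.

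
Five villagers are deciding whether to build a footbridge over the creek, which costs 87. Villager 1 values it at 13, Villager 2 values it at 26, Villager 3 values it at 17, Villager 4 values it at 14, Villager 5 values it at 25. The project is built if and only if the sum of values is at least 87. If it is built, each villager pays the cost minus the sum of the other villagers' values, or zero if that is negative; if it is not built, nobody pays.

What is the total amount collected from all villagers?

55

Total value 95 ≥ cost 87, so it is built.
Villager 1: others sum to 82; max(0, 87 - 82) = 5.
Villager 2: others sum to 69; max(0, 87 - 69) = 18.
Villager 3: others sum to 78; max(0, 87 - 78) = 9.
Villager 4: others sum to 81; max(0, 87 - 81) = 6.
Villager 5: others sum to 70; max(0, 87 - 70) = 17.
Total collected = 5 + 18 + 9 + 6 + 17 = 55.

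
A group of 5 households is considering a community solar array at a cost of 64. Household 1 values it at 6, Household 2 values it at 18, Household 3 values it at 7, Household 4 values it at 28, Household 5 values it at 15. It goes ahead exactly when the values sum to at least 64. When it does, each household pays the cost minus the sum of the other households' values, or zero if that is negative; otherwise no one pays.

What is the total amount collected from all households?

31

Total value 74 ≥ cost 64, so it is built.
Household 1: others sum to 68; max(0, 64 - 68) = 0.
Household 2: others sum to 56; max(0, 64 - 56) = 8.
Household 3: others sum to 67; max(0, 64 - 67) = 0.
Household 4: others sum to 46; max(0, 64 - 46) = 18.
Household 5: others sum to 59; max(0, 64 - 59) = 5.
Total collected = 0 + 8 + 0 + 18 + 5 = 31.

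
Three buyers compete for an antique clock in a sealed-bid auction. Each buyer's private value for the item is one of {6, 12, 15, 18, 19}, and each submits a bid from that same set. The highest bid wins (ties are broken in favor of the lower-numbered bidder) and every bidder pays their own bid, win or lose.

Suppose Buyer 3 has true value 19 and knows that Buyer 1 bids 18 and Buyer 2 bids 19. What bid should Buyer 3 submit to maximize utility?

6

Bid 6: loses but pays 6, utility -6.
Bid 12: loses but pays 12, utility -12.
Bid 15: loses but pays 15, utility -15.
Bid 18: loses but pays 18, utility -18.
Bid 19: loses but pays 19, utility -19.
The best choice is 6 with utility -6.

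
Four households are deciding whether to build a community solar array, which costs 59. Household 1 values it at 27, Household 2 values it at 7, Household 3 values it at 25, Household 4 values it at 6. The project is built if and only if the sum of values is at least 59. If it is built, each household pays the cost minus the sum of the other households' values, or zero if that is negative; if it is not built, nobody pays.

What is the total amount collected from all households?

41

Total value 65 ≥ cost 59, so it is built.
Household 1: others sum to 38; max(0, 59 - 38) = 21.
Household 2: others sum to 58; max(0, 59 - 58) = 1.
Household 3: others sum to 40; max(0, 59 - 40) = 19.
Household 4: others sum to 59; max(0, 59 - 59) = 0.
Total collected = 21 + 1 + 19 + 0 = 41.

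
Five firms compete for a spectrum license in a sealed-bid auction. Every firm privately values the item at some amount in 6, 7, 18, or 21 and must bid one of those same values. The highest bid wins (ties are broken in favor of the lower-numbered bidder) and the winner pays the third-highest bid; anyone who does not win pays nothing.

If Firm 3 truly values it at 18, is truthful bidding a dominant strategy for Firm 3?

Consider the case where Firm 1 bids 6, Firm 2 bids 6, Firm 4 bids 6 and Firm 5 bids 21.
Truthful bid 18: loses, pays 0, utility 0.
Bid 21 instead: wins, pays 6, utility 18 - 6 = 12.
Since 12 > 0, bidding 21 is strictly better here, so truthful bidding is not dominant.

No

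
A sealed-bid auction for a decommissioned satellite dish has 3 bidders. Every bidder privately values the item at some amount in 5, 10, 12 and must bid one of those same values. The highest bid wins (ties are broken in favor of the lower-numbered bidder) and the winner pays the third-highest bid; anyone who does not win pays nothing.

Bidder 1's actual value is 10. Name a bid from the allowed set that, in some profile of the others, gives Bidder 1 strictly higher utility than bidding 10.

Suppose Bidder 2 bids 5 and Bidder 3 bids 12.
Bid 10: loses, pays 0, utility 0.
Bid 12: wins, pays 5, utility 10 - 5 = 5.
So bidding 12 beats truth here (5 > 0).

12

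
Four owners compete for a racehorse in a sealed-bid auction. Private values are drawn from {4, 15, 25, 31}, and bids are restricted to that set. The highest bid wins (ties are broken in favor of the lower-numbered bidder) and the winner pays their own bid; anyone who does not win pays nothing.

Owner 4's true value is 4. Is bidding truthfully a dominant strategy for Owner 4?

Check each profile of the others' bids and compare truth against every alternative bid.
Others bid (4, 4, 4): truth gives 0, best alternative gives -11.
Others bid (4, 4, 15): truth gives 0, best alternative gives 0.
Others bid (4, 4, 25): truth gives 0, best alternative gives 0.
Others bid (4, 4, 31): truth gives 0, best alternative gives 0.
Others bid (4, 15, 4): truth gives 0, best alternative gives 0.
Others bid (4, 15, 15): truth gives 0, best alternative gives 0.
(Remaining 58 profiles checked similarly; truth is weakly best in each.)
In every case the truthful bid is at least as good as any alternative, so it is a dominant strategy.

Yes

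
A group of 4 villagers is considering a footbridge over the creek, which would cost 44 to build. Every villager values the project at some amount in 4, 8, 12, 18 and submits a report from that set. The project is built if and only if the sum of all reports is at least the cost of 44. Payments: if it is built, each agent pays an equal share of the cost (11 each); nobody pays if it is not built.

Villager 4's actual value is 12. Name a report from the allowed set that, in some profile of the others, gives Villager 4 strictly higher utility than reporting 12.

18

Suppose Villager 1 reports 4, Villager 2 reports 4 and Villager 3 reports 18.
Report 12: project not built, utility 0.
Report 18: project built, pays 11, utility 12 - 11 = 1.
So reporting 18 beats truth here (1 > 0).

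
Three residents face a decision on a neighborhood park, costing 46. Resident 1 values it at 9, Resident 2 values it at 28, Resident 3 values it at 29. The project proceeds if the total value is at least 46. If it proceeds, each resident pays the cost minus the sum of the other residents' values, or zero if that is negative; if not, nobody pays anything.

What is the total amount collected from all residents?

17

Total value 66 ≥ cost 46, so it is built.
Resident 1: others sum to 57; max(0, 46 - 57) = 0.
Resident 2: others sum to 38; max(0, 46 - 38) = 8.
Resident 3: others sum to 37; max(0, 46 - 37) = 9.
Total collected = 0 + 8 + 9 = 17.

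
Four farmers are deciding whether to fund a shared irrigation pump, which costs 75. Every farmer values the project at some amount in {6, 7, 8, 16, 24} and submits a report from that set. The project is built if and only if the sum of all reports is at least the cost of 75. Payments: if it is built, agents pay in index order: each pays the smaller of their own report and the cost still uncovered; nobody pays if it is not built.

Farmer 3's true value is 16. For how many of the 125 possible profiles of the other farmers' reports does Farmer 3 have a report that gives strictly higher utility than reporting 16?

Others report (24, 24, 24): truth gives 0; report 6 gives 10 > 0. Violating.
Others report (6, 6, 6): truth gives 0; no alternative beats it.
Others report (6, 6, 7): truth gives 0; no alternative beats it.
(Checking all 125 profiles: 1 has a profitable deviation, 124 do not.)

1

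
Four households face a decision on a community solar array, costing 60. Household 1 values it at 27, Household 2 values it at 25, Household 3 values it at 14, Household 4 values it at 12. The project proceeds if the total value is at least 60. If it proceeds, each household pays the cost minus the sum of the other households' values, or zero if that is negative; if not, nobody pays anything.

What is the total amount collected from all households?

Total value 78 ≥ cost 60, so it is built.
Household 1: others sum to 51; max(0, 60 - 51) = 9.
Household 2: others sum to 53; max(0, 60 - 53) = 7.
Household 3: others sum to 64; max(0, 60 - 64) = 0.
Household 4: others sum to 66; max(0, 60 - 66) = 0.
Total collected = 9 + 7 + 0 + 0 = 16.

16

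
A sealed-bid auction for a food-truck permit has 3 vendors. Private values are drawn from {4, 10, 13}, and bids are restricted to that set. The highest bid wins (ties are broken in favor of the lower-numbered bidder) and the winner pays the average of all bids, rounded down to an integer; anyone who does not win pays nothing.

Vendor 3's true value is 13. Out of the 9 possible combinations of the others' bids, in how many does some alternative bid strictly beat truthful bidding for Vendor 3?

Others bid (4, 4): truth gives 6; bid 10 gives 7 > 6. Violating.
Others bid (4, 10): truth gives 4; no alternative beats it.
Others bid (4, 13): truth gives 0; no alternative beats it.
(Checking all 9 profiles: 1 has a profitable deviation, 8 do not.)

1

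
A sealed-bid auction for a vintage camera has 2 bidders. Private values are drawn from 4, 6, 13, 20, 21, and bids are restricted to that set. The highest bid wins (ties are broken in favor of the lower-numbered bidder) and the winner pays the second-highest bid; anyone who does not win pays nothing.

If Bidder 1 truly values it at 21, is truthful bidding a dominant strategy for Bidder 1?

Check each profile of the others' bids and compare truth against every alternative bid.
Others bid (4): truth gives 17, best alternative gives 17.
Others bid (6): truth gives 15, best alternative gives 15.
Others bid (13): truth gives 8, best alternative gives 8.
Others bid (20): truth gives 1, best alternative gives 1.
Others bid (21): truth gives 0, best alternative gives 0.
In every case the truthful bid is at least as good as any alternative, so it is a dominant strategy.

Yes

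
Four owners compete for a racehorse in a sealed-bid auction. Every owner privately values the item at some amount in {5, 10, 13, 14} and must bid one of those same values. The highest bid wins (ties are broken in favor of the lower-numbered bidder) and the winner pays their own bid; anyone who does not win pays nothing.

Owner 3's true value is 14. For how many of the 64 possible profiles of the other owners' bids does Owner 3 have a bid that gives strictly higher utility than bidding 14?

Others bid (5, 5, 5): truth gives 0; bid 10 gives 4 > 0. Violating.
Others bid (5, 5, 10): truth gives 0; bid 10 gives 4 > 0. Violating.
Others bid (5, 5, 13): truth gives 0; bid 13 gives 1 > 0. Violating.
Others bid (5, 10, 5): truth gives 0; bid 13 gives 1 > 0. Violating.
Others bid (5, 5, 14): truth gives 0; no alternative beats it.
Others bid (5, 10, 14): truth gives 0; no alternative beats it.
(Checking all 64 profiles: 12 have a profitable deviation, 52 do not.)

12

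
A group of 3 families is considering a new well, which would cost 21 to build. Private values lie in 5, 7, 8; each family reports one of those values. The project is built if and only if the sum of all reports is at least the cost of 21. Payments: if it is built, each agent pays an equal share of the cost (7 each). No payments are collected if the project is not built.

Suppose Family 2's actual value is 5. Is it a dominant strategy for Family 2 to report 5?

Yes

Check each profile of the others' reports and compare truth against every alternative report.
Others report (7, 7): truth gives 0, best alternative gives -2.
Others report (7, 8): truth gives 0, best alternative gives -2.
Others report (8, 7): truth gives 0, best alternative gives -2.
Others report (8, 8): truth gives -2, best alternative gives -2.
Others report (5, 5): truth gives 0, best alternative gives 0.
Others report (5, 7): truth gives 0, best alternative gives 0.
(Remaining 3 profiles checked similarly; truth is weakly best in each.)
In every case the truthful report is at least as good as any alternative, so it is a dominant strategy.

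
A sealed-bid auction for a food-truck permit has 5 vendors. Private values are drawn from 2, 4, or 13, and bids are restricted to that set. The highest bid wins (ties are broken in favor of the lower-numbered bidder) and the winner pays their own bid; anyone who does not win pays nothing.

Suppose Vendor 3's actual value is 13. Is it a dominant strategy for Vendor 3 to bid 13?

No

Consider the case where Vendor 1 bids 2, Vendor 2 bids 2, Vendor 4 bids 2 and Vendor 5 bids 2.
Truthful bid 13: wins, pays 13, utility 13 - 13 = 0.
Bid 4 instead: wins, pays 4, utility 13 - 4 = 9.
Since 9 > 0, bidding 4 is strictly better here, so truthful bidding is not dominant.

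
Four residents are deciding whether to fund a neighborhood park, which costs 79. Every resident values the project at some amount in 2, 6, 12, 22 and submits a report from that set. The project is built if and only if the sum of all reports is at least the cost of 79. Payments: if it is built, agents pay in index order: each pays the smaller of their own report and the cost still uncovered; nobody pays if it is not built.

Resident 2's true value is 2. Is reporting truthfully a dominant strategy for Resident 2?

Check each profile of the others' reports and compare truth against every alternative report.
Others report (2, 2, 2): truth gives 0, best alternative gives 0.
Others report (2, 2, 6): truth gives 0, best alternative gives 0.
Others report (2, 2, 12): truth gives 0, best alternative gives 0.
Others report (2, 2, 22): truth gives 0, best alternative gives 0.
Others report (2, 6, 2): truth gives 0, best alternative gives 0.
Others report (2, 6, 6): truth gives 0, best alternative gives 0.
(Remaining 58 profiles checked similarly; truth is weakly best in each.)
In every case the truthful report is at least as good as any alternative, so it is a dominant strategy.

Yes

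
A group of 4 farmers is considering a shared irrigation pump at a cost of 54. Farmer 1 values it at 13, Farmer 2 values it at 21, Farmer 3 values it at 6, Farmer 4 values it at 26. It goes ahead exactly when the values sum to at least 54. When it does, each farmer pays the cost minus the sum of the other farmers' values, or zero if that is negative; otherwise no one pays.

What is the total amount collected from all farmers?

24

Total value 66 ≥ cost 54, so it is built.
Farmer 1: others sum to 53; max(0, 54 - 53) = 1.
Farmer 2: others sum to 45; max(0, 54 - 45) = 9.
Farmer 3: others sum to 60; max(0, 54 - 60) = 0.
Farmer 4: others sum to 40; max(0, 54 - 40) = 14.
Total collected = 1 + 9 + 0 + 14 = 24.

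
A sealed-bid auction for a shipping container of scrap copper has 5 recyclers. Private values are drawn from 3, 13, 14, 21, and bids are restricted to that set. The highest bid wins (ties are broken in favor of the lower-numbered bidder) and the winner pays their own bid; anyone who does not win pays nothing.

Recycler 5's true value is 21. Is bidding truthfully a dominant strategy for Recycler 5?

Consider the case where Recycler 1 bids 3, Recycler 2 bids 3, Recycler 3 bids 3 and Recycler 4 bids 3.
Truthful bid 21: wins, pays 21, utility 21 - 21 = 0.
Bid 13 instead: wins, pays 13, utility 21 - 13 = 8.
Since 8 > 0, bidding 13 is strictly better here, so truthful bidding is not dominant.

No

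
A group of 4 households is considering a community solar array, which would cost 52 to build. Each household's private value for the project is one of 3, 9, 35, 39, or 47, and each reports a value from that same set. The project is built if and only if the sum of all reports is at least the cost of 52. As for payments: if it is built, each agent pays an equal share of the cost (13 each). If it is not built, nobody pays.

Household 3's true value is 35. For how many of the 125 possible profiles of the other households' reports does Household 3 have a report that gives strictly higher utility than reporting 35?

4

Others report (3, 3, 3): truth gives 0; report 47 gives 22 > 0. Violating.
Others report (3, 3, 9): truth gives 0; report 39 gives 22 > 0. Violating.
Others report (3, 9, 3): truth gives 0; report 39 gives 22 > 0. Violating.
Others report (9, 3, 3): truth gives 0; report 39 gives 22 > 0. Violating.
Others report (3, 3, 35): truth gives 22; no alternative beats it.
Others report (3, 3, 39): truth gives 22; no alternative beats it.
(Checking all 125 profiles: 4 have a profitable deviation, 121 do not.)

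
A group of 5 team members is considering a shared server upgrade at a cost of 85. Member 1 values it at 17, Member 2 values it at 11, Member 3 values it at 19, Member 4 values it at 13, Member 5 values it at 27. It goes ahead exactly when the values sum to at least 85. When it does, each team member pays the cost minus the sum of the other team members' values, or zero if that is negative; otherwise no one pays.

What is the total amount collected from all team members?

Total value 87 ≥ cost 85, so it is built.
Member 1: others sum to 70; max(0, 85 - 70) = 15.
Member 2: others sum to 76; max(0, 85 - 76) = 9.
Member 3: others sum to 68; max(0, 85 - 68) = 17.
Member 4: others sum to 74; max(0, 85 - 74) = 11.
Member 5: others sum to 60; max(0, 85 - 60) = 25.
Total collected = 15 + 9 + 17 + 11 + 25 = 77.

77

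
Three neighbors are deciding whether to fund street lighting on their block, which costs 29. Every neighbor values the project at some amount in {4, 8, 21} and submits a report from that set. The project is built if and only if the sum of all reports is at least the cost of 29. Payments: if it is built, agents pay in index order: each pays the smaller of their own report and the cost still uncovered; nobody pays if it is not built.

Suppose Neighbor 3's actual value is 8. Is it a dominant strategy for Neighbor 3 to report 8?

Yes

Check each profile of the others' reports and compare truth against every alternative report.
Others report (8, 21): truth gives 8, best alternative gives 8.
Others report (21, 8): truth gives 8, best alternative gives 8.
Others report (21, 21): truth gives 8, best alternative gives 8.
Others report (4, 21): truth gives 4, best alternative gives 4.
Others report (21, 4): truth gives 4, best alternative gives 4.
Others report (4, 4): truth gives 0, best alternative gives 0.
(Remaining 3 profiles checked similarly; truth is weakly best in each.)
In every case the truthful report is at least as good as any alternative, so it is a dominant strategy.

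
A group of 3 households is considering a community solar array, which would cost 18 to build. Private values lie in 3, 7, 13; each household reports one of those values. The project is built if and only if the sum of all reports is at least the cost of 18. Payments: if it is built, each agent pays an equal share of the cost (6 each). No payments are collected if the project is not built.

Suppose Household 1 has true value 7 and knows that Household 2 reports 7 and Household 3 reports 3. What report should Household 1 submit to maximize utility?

13

Report 3: project not built, utility 0.
Report 7: project not built, utility 0.
Report 13: project built, pays 6, utility 7 - 6 = 1.
The best choice is 13 with utility 1.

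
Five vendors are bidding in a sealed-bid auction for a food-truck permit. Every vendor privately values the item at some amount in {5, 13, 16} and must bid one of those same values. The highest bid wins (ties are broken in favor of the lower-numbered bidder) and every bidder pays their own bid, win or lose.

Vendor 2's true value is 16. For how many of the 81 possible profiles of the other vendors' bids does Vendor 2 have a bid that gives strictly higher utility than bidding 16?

35

Others bid (5, 5, 5, 5): truth gives 0; bid 13 gives 3 > 0. Violating.
Others bid (5, 5, 5, 13): truth gives 0; bid 13 gives 3 > 0. Violating.
Others bid (5, 5, 13, 5): truth gives 0; bid 13 gives 3 > 0. Violating.
Others bid (5, 5, 13, 13): truth gives 0; bid 13 gives 3 > 0. Violating.
Others bid (5, 5, 5, 16): truth gives 0; no alternative beats it.
Others bid (5, 5, 13, 16): truth gives 0; no alternative beats it.
(Checking all 81 profiles: 35 have a profitable deviation, 46 do not.)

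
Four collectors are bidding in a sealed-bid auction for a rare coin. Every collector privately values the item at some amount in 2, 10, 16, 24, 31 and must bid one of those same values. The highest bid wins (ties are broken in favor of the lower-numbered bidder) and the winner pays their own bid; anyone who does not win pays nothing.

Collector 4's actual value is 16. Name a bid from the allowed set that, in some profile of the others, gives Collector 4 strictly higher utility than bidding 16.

10

Suppose Collector 1 bids 2, Collector 2 bids 2 and Collector 3 bids 2.
Bid 16: wins, pays 16, utility 16 - 16 = 0.
Bid 10: wins, pays 10, utility 16 - 10 = 6.
So bidding 10 beats truth here (6 > 0).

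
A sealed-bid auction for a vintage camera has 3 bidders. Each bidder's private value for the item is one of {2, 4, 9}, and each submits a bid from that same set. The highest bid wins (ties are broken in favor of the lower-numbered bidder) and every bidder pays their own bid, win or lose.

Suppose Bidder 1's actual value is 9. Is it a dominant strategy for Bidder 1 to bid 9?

No

Consider the case where Bidder 2 bids 2 and Bidder 3 bids 2.
Truthful bid 9: wins, pays 9, utility 9 - 9 = 0.
Bid 2 instead: wins, pays 2, utility 9 - 2 = 7.
Since 7 > 0, bidding 2 is strictly better here, so truthful bidding is not dominant.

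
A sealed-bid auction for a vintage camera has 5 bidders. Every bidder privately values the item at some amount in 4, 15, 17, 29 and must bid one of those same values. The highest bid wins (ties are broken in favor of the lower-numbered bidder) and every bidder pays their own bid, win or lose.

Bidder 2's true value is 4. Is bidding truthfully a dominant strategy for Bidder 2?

Check each profile of the others' bids and compare truth against every alternative bid.
Others bid (4, 4, 4, 29): truth gives -4, best alternative gives -15.
Others bid (4, 4, 15, 29): truth gives -4, best alternative gives -15.
Others bid (4, 4, 17, 29): truth gives -4, best alternative gives -15.
Others bid (4, 4, 29, 4): truth gives -4, best alternative gives -15.
Others bid (4, 4, 29, 15): truth gives -4, best alternative gives -15.
Others bid (4, 4, 29, 17): truth gives -4, best alternative gives -15.
(Remaining 250 profiles checked similarly; truth is weakly best in each.)
In every case the truthful bid is at least as good as any alternative, so it is a dominant strategy.

Yes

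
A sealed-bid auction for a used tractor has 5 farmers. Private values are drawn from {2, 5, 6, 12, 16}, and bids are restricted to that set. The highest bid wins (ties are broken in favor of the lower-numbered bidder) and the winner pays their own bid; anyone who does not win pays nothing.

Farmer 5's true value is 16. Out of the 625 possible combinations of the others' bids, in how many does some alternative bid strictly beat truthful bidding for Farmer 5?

81

Others bid (2, 2, 2, 2): truth gives 0; bid 5 gives 11 > 0. Violating.
Others bid (2, 2, 2, 5): truth gives 0; bid 6 gives 10 > 0. Violating.
Others bid (2, 2, 2, 6): truth gives 0; bid 12 gives 4 > 0. Violating.
Others bid (2, 2, 5, 2): truth gives 0; bid 6 gives 10 > 0. Violating.
Others bid (2, 2, 2, 12): truth gives 0; no alternative beats it.
Others bid (2, 2, 2, 16): truth gives 0; no alternative beats it.
(Checking all 625 profiles: 81 have a profitable deviation, 544 do not.)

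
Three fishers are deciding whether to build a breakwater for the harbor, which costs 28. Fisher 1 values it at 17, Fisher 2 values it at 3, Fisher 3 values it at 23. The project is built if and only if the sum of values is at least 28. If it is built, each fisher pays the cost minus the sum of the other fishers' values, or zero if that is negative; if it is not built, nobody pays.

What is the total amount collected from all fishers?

Total value 43 ≥ cost 28, so it is built.
Fisher 1: others sum to 26; max(0, 28 - 26) = 2.
Fisher 2: others sum to 40; max(0, 28 - 40) = 0.
Fisher 3: others sum to 20; max(0, 28 - 20) = 8.
Total collected = 2 + 0 + 8 = 10.

10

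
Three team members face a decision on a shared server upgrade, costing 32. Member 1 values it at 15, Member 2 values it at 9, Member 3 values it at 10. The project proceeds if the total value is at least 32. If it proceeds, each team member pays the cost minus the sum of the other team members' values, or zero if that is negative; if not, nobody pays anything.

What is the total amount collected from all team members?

28

Total value 34 ≥ cost 32, so it is built.
Member 1: others sum to 19; max(0, 32 - 19) = 13.
Member 2: others sum to 25; max(0, 32 - 25) = 7.
Member 3: others sum to 24; max(0, 32 - 24) = 8.
Total collected = 13 + 7 + 8 = 28.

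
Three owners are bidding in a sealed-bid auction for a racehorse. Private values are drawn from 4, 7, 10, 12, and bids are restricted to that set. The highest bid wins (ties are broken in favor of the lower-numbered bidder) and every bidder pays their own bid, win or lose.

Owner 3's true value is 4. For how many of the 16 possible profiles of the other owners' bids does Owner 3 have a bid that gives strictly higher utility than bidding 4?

Others bid (4, 4): truth gives -4; bid 7 gives -3 > -4. Violating.
Others bid (4, 7): truth gives -4; no alternative beats it.
Others bid (4, 10): truth gives -4; no alternative beats it.
(Checking all 16 profiles: 1 has a profitable deviation, 15 do not.)

1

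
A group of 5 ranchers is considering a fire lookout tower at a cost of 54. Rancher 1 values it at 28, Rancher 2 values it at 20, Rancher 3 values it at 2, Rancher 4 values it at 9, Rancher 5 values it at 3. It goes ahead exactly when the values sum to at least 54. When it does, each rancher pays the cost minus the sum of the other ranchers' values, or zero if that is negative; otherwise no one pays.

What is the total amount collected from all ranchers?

33

Total value 62 ≥ cost 54, so it is built.
Rancher 1: others sum to 34; max(0, 54 - 34) = 20.
Rancher 2: others sum to 42; max(0, 54 - 42) = 12.
Rancher 3: others sum to 60; max(0, 54 - 60) = 0.
Rancher 4: others sum to 53; max(0, 54 - 53) = 1.
Rancher 5: others sum to 59; max(0, 54 - 59) = 0.
Total collected = 20 + 12 + 0 + 1 + 0 = 33.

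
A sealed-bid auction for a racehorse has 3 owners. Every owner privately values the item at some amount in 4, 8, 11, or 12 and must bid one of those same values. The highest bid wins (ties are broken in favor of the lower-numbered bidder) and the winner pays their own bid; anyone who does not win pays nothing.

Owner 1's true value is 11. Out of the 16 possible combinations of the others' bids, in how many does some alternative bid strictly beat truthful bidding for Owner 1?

Others bid (4, 4): truth gives 0; bid 4 gives 7 > 0. Violating.
Others bid (4, 8): truth gives 0; bid 8 gives 3 > 0. Violating.
Others bid (8, 4): truth gives 0; bid 8 gives 3 > 0. Violating.
Others bid (8, 8): truth gives 0; bid 8 gives 3 > 0. Violating.
Others bid (4, 11): truth gives 0; no alternative beats it.
Others bid (4, 12): truth gives 0; no alternative beats it.
(Checking all 16 profiles: 4 have a profitable deviation, 12 do not.)

4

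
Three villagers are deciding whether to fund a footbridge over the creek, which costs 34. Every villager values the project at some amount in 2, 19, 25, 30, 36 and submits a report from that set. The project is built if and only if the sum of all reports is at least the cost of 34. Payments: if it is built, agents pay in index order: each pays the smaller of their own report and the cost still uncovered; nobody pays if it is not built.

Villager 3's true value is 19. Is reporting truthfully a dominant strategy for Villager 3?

Check each profile of the others' reports and compare truth against every alternative report.
Others report (2, 36): truth gives 19, best alternative gives 19.
Others report (19, 19): truth gives 19, best alternative gives 19.
Others report (19, 25): truth gives 19, best alternative gives 19.
Others report (19, 30): truth gives 19, best alternative gives 19.
Others report (19, 36): truth gives 19, best alternative gives 19.
Others report (25, 19): truth gives 19, best alternative gives 19.
(Remaining 19 profiles checked similarly; truth is weakly best in each.)
In every case the truthful report is at least as good as any alternative, so it is a dominant strategy.

Yes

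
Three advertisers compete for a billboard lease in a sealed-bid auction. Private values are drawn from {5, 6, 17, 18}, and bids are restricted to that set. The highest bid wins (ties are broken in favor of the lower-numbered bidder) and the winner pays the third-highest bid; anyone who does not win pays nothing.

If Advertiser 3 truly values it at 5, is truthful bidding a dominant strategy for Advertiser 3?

Yes

Check each profile of the others' bids and compare truth against every alternative bid.
Others bid (5, 5): truth gives 0, best alternative gives 0.
Others bid (5, 6): truth gives 0, best alternative gives 0.
Others bid (5, 17): truth gives 0, best alternative gives 0.
Others bid (5, 18): truth gives 0, best alternative gives 0.
Others bid (6, 5): truth gives 0, best alternative gives 0.
Others bid (6, 6): truth gives 0, best alternative gives 0.
(Remaining 10 profiles checked similarly; truth is weakly best in each.)
In every case the truthful bid is at least as good as any alternative, so it is a dominant strategy.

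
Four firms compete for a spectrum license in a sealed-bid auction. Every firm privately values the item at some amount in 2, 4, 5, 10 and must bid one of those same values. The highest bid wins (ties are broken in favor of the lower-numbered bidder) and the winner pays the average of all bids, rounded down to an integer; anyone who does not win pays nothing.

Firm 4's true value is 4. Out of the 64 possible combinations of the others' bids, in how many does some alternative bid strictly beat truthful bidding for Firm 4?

6

Others bid (2, 2, 4): truth gives 0; bid 5 gives 1 > 0. Violating.
Others bid (2, 4, 2): truth gives 0; bid 5 gives 1 > 0. Violating.
Others bid (2, 4, 4): truth gives 0; bid 5 gives 1 > 0. Violating.
Others bid (4, 2, 2): truth gives 0; bid 5 gives 1 > 0. Violating.
Others bid (2, 2, 2): truth gives 2; no alternative beats it.
Others bid (2, 2, 5): truth gives 0; no alternative beats it.
(Checking all 64 profiles: 6 have a profitable deviation, 58 do not.)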